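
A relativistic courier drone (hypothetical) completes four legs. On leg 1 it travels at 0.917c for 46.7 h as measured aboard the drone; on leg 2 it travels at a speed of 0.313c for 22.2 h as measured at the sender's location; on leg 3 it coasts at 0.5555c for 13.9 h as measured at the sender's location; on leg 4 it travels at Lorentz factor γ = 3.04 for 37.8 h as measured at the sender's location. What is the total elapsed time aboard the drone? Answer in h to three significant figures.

Leg 1: 46.7 h is already measured aboard the drone.
Leg 2: γ = 1/√(1 − 0.313²) = 1/√0.9020 = 1.053; τ_2 = 22.2/1.053 = 21.08 h.
Leg 3: γ = 1/√(1 − 0.5555²) = 1/√0.6914 = 1.203; τ_3 = 13.9/1.203 = 11.56 h.
Leg 4: γ = 3.04; τ_4 = 37.8/3.040 = 12.43 h.
Total: 46.70 + 21.08 + 11.56 + 12.43 h.

τ = 91.8 h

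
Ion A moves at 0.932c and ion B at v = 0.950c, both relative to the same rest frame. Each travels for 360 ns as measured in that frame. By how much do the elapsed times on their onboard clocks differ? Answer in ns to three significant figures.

A: γ = 1/√(1 − 0.932²) = 1/√0.1314 = 2.759; τ_A = 360/2.759 = 130.5 ns.
B: γ = 1/√(1 − 0.950²) = 1/√0.09750 = 3.203; τ_B = 360/3.203 = 112.4 ns.

|τ_A − τ_B| = 18.1 ns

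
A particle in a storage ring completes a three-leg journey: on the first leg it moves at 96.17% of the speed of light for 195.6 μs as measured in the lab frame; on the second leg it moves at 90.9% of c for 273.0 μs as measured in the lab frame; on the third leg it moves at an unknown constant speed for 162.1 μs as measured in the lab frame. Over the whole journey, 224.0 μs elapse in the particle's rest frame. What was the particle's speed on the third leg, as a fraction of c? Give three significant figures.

Leg 1: β = 0.9617; γ = 1/√(1 − 0.9617²) = 1/√0.07513 = 3.648; τ_1 = 195.6/3.648 = 53.61 μs.
Leg 2: β = 0.909; γ = 1/√(1 − 0.909²) = 1/√0.1737 = 2.399; τ_2 = 273.0/2.399 = 113.8 μs.
Leg 3: speed unknown; τ_3 = 162.1/γ_3.
Total proper time: 53.61 + 113.8 + τ_3 = 224.0, so τ_3 = 224.0 − 167.4 = 56.60 μs.
γ_3 = 162.1/56.60 = 2.864; β = √(1 − 1/γ²) = √0.8781.

β = 0.937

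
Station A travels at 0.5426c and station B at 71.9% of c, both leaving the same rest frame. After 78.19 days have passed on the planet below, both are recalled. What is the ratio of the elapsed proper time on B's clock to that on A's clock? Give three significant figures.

A: γ = 1/√(1 − 0.5426²) = 1/√0.7056 = 1.190. B: β = 0.719; γ = 1/√(1 − 0.719²) = 1/√0.4830 = 1.439.
τ_A/τ_B = γ_B/γ_A = 1.439/1.190 = 1.209, so τ_B/τ_A = 0.8274.

τ_B/τ_A = 0.827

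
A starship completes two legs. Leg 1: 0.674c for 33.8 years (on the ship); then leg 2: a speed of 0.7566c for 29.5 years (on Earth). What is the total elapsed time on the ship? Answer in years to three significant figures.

τ = 53.1 years

Leg 1: 33.8 years is already measured on the ship.
Leg 2: γ = 1/√(1 − 0.7566²) = 1/√0.4276 = 1.529; τ_2 = 29.5/1.529 = 19.29 years.
Total: 33.80 + 19.29 years.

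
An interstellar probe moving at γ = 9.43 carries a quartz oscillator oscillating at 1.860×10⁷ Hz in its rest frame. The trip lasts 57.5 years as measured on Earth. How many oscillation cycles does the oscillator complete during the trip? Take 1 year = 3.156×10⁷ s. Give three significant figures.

γ = 9.43
The oscillator's own cycle count is N = f × τ where τ is the proper time aboard the probe. τ = Δt/γ = 57.5/9.430 = 6.098 years = 1.924×10⁸ s.
N = 1.860×10⁷ × 1.924×10⁸ = 3.579×10¹⁵.

N = 3.58×10¹⁵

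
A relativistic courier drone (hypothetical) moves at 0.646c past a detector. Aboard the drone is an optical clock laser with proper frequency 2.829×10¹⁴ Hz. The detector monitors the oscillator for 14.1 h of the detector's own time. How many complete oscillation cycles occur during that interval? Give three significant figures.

N = 1.10×10¹⁹

γ = 1/√(1 − 0.646²) = 1/√0.5827 = 1.310
During 14.1 h of lab time, the oscillator's proper time advances by τ = Δt/γ = 14.1/1.310 = 10.76 h = 3.875×10⁴ s.
N = f × τ = 2.829×10¹⁴ × 3.875×10⁴ = 1.096×10¹⁹.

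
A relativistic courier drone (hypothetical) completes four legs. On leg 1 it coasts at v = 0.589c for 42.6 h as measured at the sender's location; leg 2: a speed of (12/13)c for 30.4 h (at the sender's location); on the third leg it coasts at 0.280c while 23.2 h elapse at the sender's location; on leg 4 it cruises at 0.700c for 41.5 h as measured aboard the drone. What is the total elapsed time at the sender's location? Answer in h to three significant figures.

Leg 1: 42.6 h is already measured at the sender's location.
Leg 2: 30.4 h is already measured at the sender's location.
Leg 3: 23.2 h is already measured at the sender's location.
Leg 4: γ = 1/√(1 − 0.700²) = 1/√0.5100 = 1.400; Δt_4 = 1.400 × 41.5 = 58.11 h.
Total: 42.60 + 30.40 + 23.20 + 58.11 h.

Δt = 154 h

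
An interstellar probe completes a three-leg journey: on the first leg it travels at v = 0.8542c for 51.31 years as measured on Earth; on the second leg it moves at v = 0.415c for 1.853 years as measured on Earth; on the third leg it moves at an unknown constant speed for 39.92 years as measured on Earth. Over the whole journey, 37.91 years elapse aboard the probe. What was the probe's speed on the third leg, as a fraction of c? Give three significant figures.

β = 0.971

Leg 1: γ = 1/√(1 − 0.8542²) = 1/√0.2703 = 1.923; τ_1 = 51.31/1.923 = 26.68 years.
Leg 2: γ = 1/√(1 − 0.415²) = 1/√0.8278 = 1.099; τ_2 = 1.853/1.099 = 1.686 years.
Leg 3: speed unknown; τ_3 = 39.92/γ_3.
Total proper time: 26.68 + 1.686 + τ_3 = 37.91, so τ_3 = 37.91 − 28.36 = 9.546 years.
γ_3 = 39.92/9.546 = 4.182; β = √(1 − 1/γ²) = √0.9428.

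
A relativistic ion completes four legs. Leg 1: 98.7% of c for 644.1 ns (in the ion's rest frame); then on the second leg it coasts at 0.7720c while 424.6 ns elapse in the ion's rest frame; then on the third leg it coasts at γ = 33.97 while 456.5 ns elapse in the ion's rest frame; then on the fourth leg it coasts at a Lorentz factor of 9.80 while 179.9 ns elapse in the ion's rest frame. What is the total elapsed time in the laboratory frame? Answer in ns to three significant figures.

Δt = 2.19×10⁴ ns

Leg 1: β = 0.987; γ = 1/√(1 − 0.987²) = 1/√0.02583 = 6.222; Δt_1 = 6.222 × 644.1 = 4008 ns.
Leg 2: γ = 1/√(1 − 0.7720²) = 1/√0.4040 = 1.573; Δt_2 = 1.573 × 424.6 = 668.0 ns.
Leg 3: γ = 33.97; Δt_3 = 33.97 × 456.5 = 1.551×10⁴ ns.
Leg 4: γ = 9.80; Δt_4 = 9.800 × 179.9 = 1763 ns.
Total: 4008 + 668.0 + 1.551×10⁴ + 1763 ns.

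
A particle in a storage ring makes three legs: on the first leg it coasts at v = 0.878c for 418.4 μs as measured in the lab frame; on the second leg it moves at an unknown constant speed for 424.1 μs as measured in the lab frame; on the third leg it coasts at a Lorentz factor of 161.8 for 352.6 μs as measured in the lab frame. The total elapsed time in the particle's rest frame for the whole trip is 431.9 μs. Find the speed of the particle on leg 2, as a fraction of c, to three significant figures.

β = 0.841

Leg 1: γ = 1/√(1 − 0.878²) = 1/√0.2291 = 2.089; τ_1 = 418.4/2.089 = 200.3 μs.
Leg 2: speed unknown; τ_2 = 424.1/γ_2.
Leg 3: γ = 161.8; τ_3 = 352.6/161.8 = 2.179 μs.
Total proper time: 200.3 + τ_2 + 2.179 = 431.9, so τ_2 = 431.9 − 202.5 = 229.4 μs.
γ_2 = 424.1/229.4 = 1.848; β = √(1 − 1/γ²) = √0.7073.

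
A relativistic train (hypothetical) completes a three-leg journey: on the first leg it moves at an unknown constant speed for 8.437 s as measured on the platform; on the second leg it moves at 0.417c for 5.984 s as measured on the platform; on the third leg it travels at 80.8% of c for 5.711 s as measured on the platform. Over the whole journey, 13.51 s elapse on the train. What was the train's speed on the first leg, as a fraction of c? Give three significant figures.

Leg 1: speed unknown; τ_1 = 8.437/γ_1.
Leg 2: γ = 1/√(1 − 0.417²) = 1/√0.8261 = 1.100; τ_2 = 5.984/1.100 = 5.439 s.
Leg 3: β = 0.808; γ = 1/√(1 − 0.808²) = 1/√0.3471 = 1.697; τ_3 = 5.711/1.697 = 3.365 s.
Total proper time: τ_1 + 5.439 + 3.365 = 13.51, so τ_1 = 13.51 − 8.804 = 4.706 s.
γ_1 = 8.437/4.706 = 1.793; β = √(1 − 1/γ²) = √0.6888.

β = 0.830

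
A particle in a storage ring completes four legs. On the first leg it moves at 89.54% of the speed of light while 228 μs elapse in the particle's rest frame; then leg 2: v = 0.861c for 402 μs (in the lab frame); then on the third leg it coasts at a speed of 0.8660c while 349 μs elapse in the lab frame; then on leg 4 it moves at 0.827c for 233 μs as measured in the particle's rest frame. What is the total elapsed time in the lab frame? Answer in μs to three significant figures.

Leg 1: β = 0.8954; γ = 1/√(1 − 0.8954²) = 1/√0.1983 = 2.246; Δt_1 = 2.246 × 228 = 512.1 μs.
Leg 2: 402 μs is already measured in the lab frame.
Leg 3: 349 μs is already measured in the lab frame.
Leg 4: γ = 1/√(1 − 0.827²) = 1/√0.3161 = 1.779; Δt_4 = 1.779 × 233 = 414.4 μs.
Total: 512.1 + 402.0 + 349.0 + 414.4 μs.

Δt = 1680 μs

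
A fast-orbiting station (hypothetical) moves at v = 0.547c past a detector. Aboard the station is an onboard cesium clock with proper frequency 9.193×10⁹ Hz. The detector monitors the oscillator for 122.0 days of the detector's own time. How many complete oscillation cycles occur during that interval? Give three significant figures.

γ = 1/√(1 − 0.547²) = 1/√0.7008 = 1.195
During 122.0 days of lab time, the oscillator's proper time advances by τ = Δt/γ = 122.0/1.195 = 102.1 days = 8.824×10⁶ s.
N = f × τ = 9.193×10⁹ × 8.824×10⁶ = 8.112×10¹⁶.

N = 8.11×10¹⁶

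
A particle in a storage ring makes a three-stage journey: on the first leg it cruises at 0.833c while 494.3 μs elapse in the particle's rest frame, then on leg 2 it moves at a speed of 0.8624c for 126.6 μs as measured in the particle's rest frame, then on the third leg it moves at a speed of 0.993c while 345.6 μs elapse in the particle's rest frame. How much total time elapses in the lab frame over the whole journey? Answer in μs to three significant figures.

Leg 1: γ = 1/√(1 − 0.833²) = 1/√0.3061 = 1.807; Δt_1 = 1.807 × 494.3 = 893.4 μs.
Leg 2: γ = 1/√(1 − 0.8624²) = 1/√0.2563 = 1.975; Δt_2 = 1.975 × 126.6 = 250.1 μs.
Leg 3: γ = 1/√(1 − 0.993²) = 1/√0.01395 = 8.466; Δt_3 = 8.466 × 345.6 = 2926 μs.
Total: 893.4 + 250.1 + 2926 μs.

Δt = 4070 μs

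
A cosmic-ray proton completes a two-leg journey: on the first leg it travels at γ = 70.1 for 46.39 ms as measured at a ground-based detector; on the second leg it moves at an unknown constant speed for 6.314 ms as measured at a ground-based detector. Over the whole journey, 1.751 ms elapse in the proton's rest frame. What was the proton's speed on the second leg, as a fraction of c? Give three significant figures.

Leg 1: γ = 70.1; τ_1 = 46.39/70.10 = 0.6618 ms.
Leg 2: speed unknown; τ_2 = 6.314/γ_2.
Total proper time: 0.6618 + τ_2 = 1.751, so τ_2 = 1.751 − 0.6618 = 1.089 ms.
γ_2 = 6.314/1.089 = 5.797; β = √(1 − 1/γ²) = √0.9702.

β = 0.985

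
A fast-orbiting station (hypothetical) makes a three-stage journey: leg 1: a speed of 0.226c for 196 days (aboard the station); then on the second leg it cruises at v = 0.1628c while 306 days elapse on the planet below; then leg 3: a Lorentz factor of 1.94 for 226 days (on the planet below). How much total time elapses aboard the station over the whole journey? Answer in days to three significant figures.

Leg 1: 196 days is already measured aboard the station.
Leg 2: γ = 1/√(1 − 0.1628²) = 1/√0.9735 = 1.014; τ_2 = 306/1.014 = 301.9 days.
Leg 3: γ = 1.94; τ_3 = 226/1.940 = 116.5 days.
Total: 196.0 + 301.9 + 116.5 days.

τ = 614 days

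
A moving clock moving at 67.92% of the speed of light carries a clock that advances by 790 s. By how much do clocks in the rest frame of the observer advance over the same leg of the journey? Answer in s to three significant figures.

β = 0.6792; γ = 1/√(1 − 0.6792²) = 1/√0.5387 = 1.362
The interval measured on the moving clock is the proper time (both events occur at the same place in that frame); the lab-frame interval is Δt = γτ = 1.362 × 790 s.

Δt = 1080 s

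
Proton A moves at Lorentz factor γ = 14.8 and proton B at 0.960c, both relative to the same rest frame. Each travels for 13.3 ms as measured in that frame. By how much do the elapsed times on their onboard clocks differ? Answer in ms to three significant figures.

|τ_A − τ_B| = 2.83 ms

A: γ = 14.8; τ_A = 13.3/14.80 = 0.8986 ms.
B: γ = 1/√(1 − 0.960²) = 25/7 ≈ 3.571; τ_B = 13.3/3.571 = 3.724 ms.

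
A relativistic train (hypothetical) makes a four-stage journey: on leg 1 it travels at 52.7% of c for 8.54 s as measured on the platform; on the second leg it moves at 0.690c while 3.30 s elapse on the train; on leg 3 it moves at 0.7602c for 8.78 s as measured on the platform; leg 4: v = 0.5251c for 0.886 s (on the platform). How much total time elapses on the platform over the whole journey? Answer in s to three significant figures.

Δt = 22.8 s

Leg 1: 8.54 s is already measured on the platform.
Leg 2: γ = 1/√(1 − 0.690²) = 1/√0.5239 = 1.382; Δt_2 = 1.382 × 3.30 = 4.559 s.
Leg 3: 8.78 s is already measured on the platform.
Leg 4: 0.886 s is already measured on the platform.
Total: 8.540 + 4.559 + 8.780 + 0.8860 s.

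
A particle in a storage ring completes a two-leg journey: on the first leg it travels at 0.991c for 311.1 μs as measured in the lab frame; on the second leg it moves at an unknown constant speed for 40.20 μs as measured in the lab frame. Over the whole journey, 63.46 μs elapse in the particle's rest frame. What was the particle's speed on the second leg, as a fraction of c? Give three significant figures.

Leg 1: γ = 1/√(1 − 0.991²) = 1/√0.01792 = 7.470; τ_1 = 311.1/7.470 = 41.64 μs.
Leg 2: speed unknown; τ_2 = 40.20/γ_2.
Total proper time: 41.64 + τ_2 = 63.46, so τ_2 = 63.46 − 41.64 = 21.82 μs.
γ_2 = 40.20/21.82 = 1.843; β = √(1 − 1/γ²) = √0.7055.

β = 0.840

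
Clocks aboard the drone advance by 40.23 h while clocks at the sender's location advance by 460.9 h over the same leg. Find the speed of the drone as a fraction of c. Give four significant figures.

The proper time is measured aboard the drone (both events occur at the drone's location); Δt is measured at the sender's location. γ = Δt/τ = 460.9/40.23 = 11.46.
β = √(1 − 1/γ²) = √(1 − 0.007619) = √0.9924

v = 0.9962c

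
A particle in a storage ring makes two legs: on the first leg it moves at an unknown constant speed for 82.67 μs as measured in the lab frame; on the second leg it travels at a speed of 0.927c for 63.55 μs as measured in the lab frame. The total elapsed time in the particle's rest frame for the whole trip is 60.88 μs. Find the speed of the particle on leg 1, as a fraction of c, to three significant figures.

Leg 1: speed unknown; τ_1 = 82.67/γ_1.
Leg 2: γ = 1/√(1 − 0.927²) = 1/√0.1407 = 2.666; τ_2 = 63.55/2.666 = 23.84 μs.
Total proper time: τ_1 + 23.84 = 60.88, so τ_1 = 60.88 − 23.84 = 37.04 μs.
γ_1 = 82.67/37.04 = 2.232; β = √(1 − 1/γ²) = √0.7992.

β = 0.894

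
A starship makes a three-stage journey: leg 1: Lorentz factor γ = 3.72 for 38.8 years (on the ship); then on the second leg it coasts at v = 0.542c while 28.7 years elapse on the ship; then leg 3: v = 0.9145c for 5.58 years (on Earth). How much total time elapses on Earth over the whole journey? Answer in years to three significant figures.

Δt = 184 years

Leg 1: γ = 3.72; Δt_1 = 3.720 × 38.8 = 144.3 years.
Leg 2: γ = 1/√(1 − 0.542²) = 1/√0.7062 = 1.190; Δt_2 = 1.190 × 28.7 = 34.15 years.
Leg 3: 5.58 years is already measured on Earth.
Total: 144.3 + 34.15 + 5.580 years.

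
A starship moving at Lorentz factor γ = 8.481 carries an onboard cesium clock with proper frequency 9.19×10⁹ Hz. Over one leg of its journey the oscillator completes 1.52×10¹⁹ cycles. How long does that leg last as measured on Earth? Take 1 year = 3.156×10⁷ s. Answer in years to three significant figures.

γ = 8.481
Proper time for N cycles: τ = N/f = 1.52×10¹⁹/(9.19×10⁹) = 1.654×10⁹ s = 52.41 years.
Lab-frame duration Δt = γτ = 8.481 × 52.41 = 444.5 years.

Δt = 444 years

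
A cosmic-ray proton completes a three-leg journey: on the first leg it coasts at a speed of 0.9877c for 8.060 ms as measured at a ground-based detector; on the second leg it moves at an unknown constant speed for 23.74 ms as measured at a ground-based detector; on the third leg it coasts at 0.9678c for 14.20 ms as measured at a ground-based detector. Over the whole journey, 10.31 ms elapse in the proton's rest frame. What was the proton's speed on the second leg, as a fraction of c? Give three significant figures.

β = 0.973

Leg 1: γ = 1/√(1 − 0.9877²) = 1/√0.02445 = 6.395; τ_1 = 8.060/6.395 = 1.260 ms.
Leg 2: speed unknown; τ_2 = 23.74/γ_2.
Leg 3: γ = 1/√(1 − 0.9678²) = 1/√0.06336 = 3.973; τ_3 = 14.20/3.973 = 3.574 ms.
Total proper time: 1.260 + τ_2 + 3.574 = 10.31, so τ_2 = 10.31 − 4.835 = 5.475 ms.
γ_2 = 23.74/5.475 = 4.336; β = √(1 − 1/γ²) = √0.9468.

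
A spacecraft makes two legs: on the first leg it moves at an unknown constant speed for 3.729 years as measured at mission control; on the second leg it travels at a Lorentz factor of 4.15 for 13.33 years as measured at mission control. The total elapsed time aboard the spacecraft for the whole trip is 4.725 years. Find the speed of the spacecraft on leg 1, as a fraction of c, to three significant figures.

Leg 1: speed unknown; τ_1 = 3.729/γ_1.
Leg 2: γ = 4.15; τ_2 = 13.33/4.150 = 3.212 years.
Total proper time: τ_1 + 3.212 = 4.725, so τ_1 = 4.725 − 3.212 = 1.513 years.
γ_1 = 3.729/1.513 = 2.465; β = √(1 − 1/γ²) = √0.8354.

β = 0.914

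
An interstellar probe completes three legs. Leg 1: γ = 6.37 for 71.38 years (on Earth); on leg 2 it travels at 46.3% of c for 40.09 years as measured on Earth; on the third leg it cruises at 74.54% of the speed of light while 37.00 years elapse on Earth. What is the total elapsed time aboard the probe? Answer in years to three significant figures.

τ = 71.4 years

Leg 1: γ = 6.37; τ_1 = 71.38/6.370 = 11.21 years.
Leg 2: β = 0.463; γ = 1/√(1 − 0.463²) = 1/√0.7856 = 1.128; τ_2 = 40.09/1.128 = 35.53 years.
Leg 3: β = 0.7454; γ = 1/√(1 − 0.7454²) = 1/√0.4444 = 1.500; τ_3 = 37.00/1.500 = 24.66 years.
Total: 11.21 + 35.53 + 24.66 years.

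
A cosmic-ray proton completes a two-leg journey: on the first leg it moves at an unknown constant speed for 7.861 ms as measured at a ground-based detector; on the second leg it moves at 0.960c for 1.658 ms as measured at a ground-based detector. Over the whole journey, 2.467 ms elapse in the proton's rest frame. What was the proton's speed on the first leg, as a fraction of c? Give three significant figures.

β = 0.967

Leg 1: speed unknown; τ_1 = 7.861/γ_1.
Leg 2: γ = 1/√(1 − 0.960²) = 25/7 ≈ 3.571; τ_2 = 1.658/3.571 = 0.4642 ms.
Total proper time: τ_1 + 0.4642 = 2.467, so τ_1 = 2.467 − 0.4642 = 2.003 ms.
γ_1 = 7.861/2.003 = 3.925; β = √(1 − 1/γ²) = √0.9351.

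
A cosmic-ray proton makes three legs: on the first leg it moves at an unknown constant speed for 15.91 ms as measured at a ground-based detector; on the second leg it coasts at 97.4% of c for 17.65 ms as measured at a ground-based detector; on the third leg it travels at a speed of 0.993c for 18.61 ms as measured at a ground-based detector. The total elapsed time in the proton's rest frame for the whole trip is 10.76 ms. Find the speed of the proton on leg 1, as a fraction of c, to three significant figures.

Leg 1: speed unknown; τ_1 = 15.91/γ_1.
Leg 2: β = 0.974; γ = 1/√(1 − 0.974²) = 1/√0.05132 = 4.414; τ_2 = 17.65/4.414 = 3.999 ms.
Leg 3: γ = 1/√(1 − 0.993²) = 1/√0.01395 = 8.466; τ_3 = 18.61/8.466 = 2.198 ms.
Total proper time: τ_1 + 3.999 + 2.198 = 10.76, so τ_1 = 10.76 − 6.197 = 4.563 ms.
γ_1 = 15.91/4.563 = 3.486; β = √(1 − 1/γ²) = √0.9177.

β = 0.958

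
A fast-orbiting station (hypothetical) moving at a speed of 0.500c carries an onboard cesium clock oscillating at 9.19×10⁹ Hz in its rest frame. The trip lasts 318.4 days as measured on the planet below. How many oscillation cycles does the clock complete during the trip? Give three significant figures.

N = 2.19×10¹⁷

γ = 1/√(1 − 0.500²) = 1/√0.7500 = 1.155
The oscillator's own cycle count is N = f × τ where τ is the proper time aboard the station. τ = Δt/γ = 318.4/1.155 = 275.7 days = 2.382×10⁷ s.
N = 9.19×10⁹ × 2.382×10⁷ = 2.189×10¹⁷.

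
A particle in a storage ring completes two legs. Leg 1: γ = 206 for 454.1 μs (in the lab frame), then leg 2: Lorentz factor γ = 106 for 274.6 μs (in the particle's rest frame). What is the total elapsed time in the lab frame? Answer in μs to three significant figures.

Leg 1: 454.1 μs is already measured in the lab frame.
Leg 2: γ = 106; Δt_2 = 106.0 × 274.6 = 2.911×10⁴ μs.
Total: 454.1 + 2.911×10⁴ μs.

Δt = 2.96×10⁴ μs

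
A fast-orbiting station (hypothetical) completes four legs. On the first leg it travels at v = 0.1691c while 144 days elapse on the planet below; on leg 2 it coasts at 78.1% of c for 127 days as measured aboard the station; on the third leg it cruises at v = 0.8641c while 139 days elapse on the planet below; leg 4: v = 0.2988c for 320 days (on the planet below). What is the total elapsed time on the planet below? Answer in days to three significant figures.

Leg 1: 144 days is already measured on the planet below.
Leg 2: β = 0.781; γ = 1/√(1 − 0.781²) = 1/√0.3900 = 1.601; Δt_2 = 1.601 × 127 = 203.4 days.
Leg 3: 139 days is already measured on the planet below.
Leg 4: 320 days is already measured on the planet below.
Total: 144.0 + 203.4 + 139.0 + 320.0 days.

Δt = 806 days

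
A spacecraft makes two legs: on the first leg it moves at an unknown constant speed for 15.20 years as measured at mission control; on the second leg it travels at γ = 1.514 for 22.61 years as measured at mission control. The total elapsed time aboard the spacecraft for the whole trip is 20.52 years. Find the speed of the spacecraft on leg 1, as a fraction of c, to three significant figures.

β = 0.930

Leg 1: speed unknown; τ_1 = 15.20/γ_1.
Leg 2: γ = 1.514; τ_2 = 22.61/1.514 = 14.93 years.
Total proper time: τ_1 + 14.93 = 20.52, so τ_1 = 20.52 − 14.93 = 5.586 years.
γ_1 = 15.20/5.586 = 2.721; β = √(1 − 1/γ²) = √0.8649.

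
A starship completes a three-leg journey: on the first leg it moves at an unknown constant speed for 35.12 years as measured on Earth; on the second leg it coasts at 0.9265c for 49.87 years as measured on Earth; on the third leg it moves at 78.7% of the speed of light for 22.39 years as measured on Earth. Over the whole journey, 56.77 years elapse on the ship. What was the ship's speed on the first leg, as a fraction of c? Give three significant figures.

Leg 1: speed unknown; τ_1 = 35.12/γ_1.
Leg 2: γ = 1/√(1 − 0.9265²) = 1/√0.1416 = 2.657; τ_2 = 49.87/2.657 = 18.77 years.
Leg 3: β = 0.787; γ = 1/√(1 − 0.787²) = 1/√0.3806 = 1.621; τ_3 = 22.39/1.621 = 13.81 years.
Total proper time: τ_1 + 18.77 + 13.81 = 56.77, so τ_1 = 56.77 − 32.58 = 24.19 years.
γ_1 = 35.12/24.19 = 1.452; β = √(1 − 1/γ²) = √0.5256.

β = 0.725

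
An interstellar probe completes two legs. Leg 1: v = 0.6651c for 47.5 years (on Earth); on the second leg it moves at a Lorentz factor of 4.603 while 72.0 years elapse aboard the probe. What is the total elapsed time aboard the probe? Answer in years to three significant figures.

Leg 1: γ = 1/√(1 − 0.6651²) = 1/√0.5576 = 1.339; τ_1 = 47.5/1.339 = 35.47 years.
Leg 2: 72.0 years is already measured aboard the probe.
Total: 35.47 + 72.00 years.

τ = 107 years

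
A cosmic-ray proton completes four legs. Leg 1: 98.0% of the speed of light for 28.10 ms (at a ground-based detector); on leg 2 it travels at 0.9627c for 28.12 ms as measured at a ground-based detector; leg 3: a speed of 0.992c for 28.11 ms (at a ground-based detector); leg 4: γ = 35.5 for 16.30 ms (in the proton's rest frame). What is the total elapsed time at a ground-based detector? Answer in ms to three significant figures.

Δt = 663 ms

Leg 1: 28.10 ms is already measured at a ground-based detector.
Leg 2: 28.12 ms is already measured at a ground-based detector.
Leg 3: 28.11 ms is already measured at a ground-based detector.
Leg 4: γ = 35.5; Δt_4 = 35.50 × 16.30 = 578.6 ms.
Total: 28.10 + 28.12 + 28.11 + 578.6 ms.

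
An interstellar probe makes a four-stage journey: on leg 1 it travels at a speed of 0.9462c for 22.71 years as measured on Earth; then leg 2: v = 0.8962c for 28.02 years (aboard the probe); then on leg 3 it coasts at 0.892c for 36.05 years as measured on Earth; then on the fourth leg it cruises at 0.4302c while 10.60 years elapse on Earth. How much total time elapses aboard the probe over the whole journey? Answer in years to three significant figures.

τ = 61.2 years

Leg 1: γ = 1/√(1 − 0.9462²) = 1/√0.1047 = 3.090; τ_1 = 22.71/3.090 = 7.349 years.
Leg 2: 28.02 years is already measured aboard the probe.
Leg 3: γ = 1/√(1 − 0.892²) = 1/√0.2043 = 2.212; τ_3 = 36.05/2.212 = 16.30 years.
Leg 4: γ = 1/√(1 − 0.4302²) = 1/√0.8149 = 1.108; τ_4 = 10.60/1.108 = 9.569 years.
Total: 7.349 + 28.02 + 16.30 + 9.569 years.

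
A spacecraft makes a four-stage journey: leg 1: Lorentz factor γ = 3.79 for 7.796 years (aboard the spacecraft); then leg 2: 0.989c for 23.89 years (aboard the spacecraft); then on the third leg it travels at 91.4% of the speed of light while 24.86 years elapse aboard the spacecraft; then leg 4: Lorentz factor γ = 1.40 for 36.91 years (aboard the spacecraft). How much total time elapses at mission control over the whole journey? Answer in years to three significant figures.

Δt = 304 years

Leg 1: γ = 3.79; Δt_1 = 3.790 × 7.796 = 29.55 years.
Leg 2: γ = 1/√(1 − 0.989²) = 1/√0.02188 = 6.761; Δt_2 = 6.761 × 23.89 = 161.5 years.
Leg 3: β = 0.914; γ = 1/√(1 − 0.914²) = 1/√0.1646 = 2.465; Δt_3 = 2.465 × 24.86 = 61.27 years.
Leg 4: γ = 1.40; Δt_4 = 1.400 × 36.91 = 51.67 years.
Total: 29.55 + 161.5 + 61.27 + 51.67 years.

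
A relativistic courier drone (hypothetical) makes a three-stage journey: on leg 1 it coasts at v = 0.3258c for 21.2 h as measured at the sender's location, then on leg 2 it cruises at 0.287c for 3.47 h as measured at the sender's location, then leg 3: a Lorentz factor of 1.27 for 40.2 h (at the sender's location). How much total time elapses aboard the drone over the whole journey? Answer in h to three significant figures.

Leg 1: γ = 1/√(1 − 0.3258²) = 1/√0.8939 = 1.058; τ_1 = 21.2/1.058 = 20.04 h.
Leg 2: γ = 1/√(1 − 0.287²) = 1/√0.9176 = 1.044; τ_2 = 3.47/1.044 = 3.324 h.
Leg 3: γ = 1.27; τ_3 = 40.2/1.270 = 31.65 h.
Total: 20.04 + 3.324 + 31.65 h.

τ = 55.0 h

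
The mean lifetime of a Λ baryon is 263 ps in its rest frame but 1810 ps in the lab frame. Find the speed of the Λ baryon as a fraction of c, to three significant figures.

v = 0.989c

γ = Δt/τ₀ = 1810/263 = 6.882
β = √(1 − 1/γ²) = √(1 − 0.02111) = √0.9789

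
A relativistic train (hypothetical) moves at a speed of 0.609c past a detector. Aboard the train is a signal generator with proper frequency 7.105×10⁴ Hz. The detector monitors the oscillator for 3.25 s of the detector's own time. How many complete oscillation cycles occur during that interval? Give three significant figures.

N = 1.83×10⁵

γ = 1/√(1 − 0.609²) = 1/√0.6291 = 1.261
During 3.25 s of lab time, the oscillator's proper time advances by τ = Δt/γ = 3.25/1.261 = 2.578 s = 2.578×10⁰ s.
N = f × τ = 7.105×10⁴ × 2.578×10⁰ = 1.832×10⁵.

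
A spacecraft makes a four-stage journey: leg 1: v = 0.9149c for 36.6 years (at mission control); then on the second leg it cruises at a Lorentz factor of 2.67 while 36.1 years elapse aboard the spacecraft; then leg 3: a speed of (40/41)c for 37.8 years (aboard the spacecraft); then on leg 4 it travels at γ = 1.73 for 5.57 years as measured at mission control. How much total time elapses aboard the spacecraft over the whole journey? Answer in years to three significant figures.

Leg 1: γ = 1/√(1 − 0.9149²) = 1/√0.1630 = 2.477; τ_1 = 36.6/2.477 = 14.77 years.
Leg 2: 36.1 years is already measured aboard the spacecraft.
Leg 3: 37.8 years is already measured aboard the spacecraft.
Leg 4: γ = 1.73; τ_4 = 5.57/1.730 = 3.220 years.
Total: 14.77 + 36.10 + 37.80 + 3.220 years.

τ = 91.9 years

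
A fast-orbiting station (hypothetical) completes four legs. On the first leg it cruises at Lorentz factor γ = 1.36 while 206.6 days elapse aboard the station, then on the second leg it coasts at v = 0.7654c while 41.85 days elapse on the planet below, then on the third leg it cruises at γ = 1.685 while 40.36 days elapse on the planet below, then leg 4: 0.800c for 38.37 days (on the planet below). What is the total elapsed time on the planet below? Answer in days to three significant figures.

Δt = 402 days

Leg 1: γ = 1.36; Δt_1 = 1.360 × 206.6 = 281.0 days.
Leg 2: 41.85 days is already measured on the planet below.
Leg 3: 40.36 days is already measured on the planet below.
Leg 4: 38.37 days is already measured on the planet below.
Total: 281.0 + 41.85 + 40.36 + 38.37 days.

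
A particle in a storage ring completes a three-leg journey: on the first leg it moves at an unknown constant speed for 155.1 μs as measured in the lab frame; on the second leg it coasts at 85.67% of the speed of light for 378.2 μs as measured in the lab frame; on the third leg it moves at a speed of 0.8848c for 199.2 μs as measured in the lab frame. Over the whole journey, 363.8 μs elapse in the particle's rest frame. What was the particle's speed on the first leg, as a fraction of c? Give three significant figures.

β = 0.872

Leg 1: speed unknown; τ_1 = 155.1/γ_1.
Leg 2: β = 0.8567; γ = 1/√(1 − 0.8567²) = 1/√0.2661 = 1.939; τ_2 = 378.2/1.939 = 195.1 μs.
Leg 3: γ = 1/√(1 − 0.8848²) = 1/√0.2171 = 2.146; τ_3 = 199.2/2.146 = 92.82 μs.
Total proper time: τ_1 + 195.1 + 92.82 = 363.8, so τ_1 = 363.8 − 287.9 = 75.90 μs.
γ_1 = 155.1/75.90 = 2.044; β = √(1 − 1/γ²) = √0.7605.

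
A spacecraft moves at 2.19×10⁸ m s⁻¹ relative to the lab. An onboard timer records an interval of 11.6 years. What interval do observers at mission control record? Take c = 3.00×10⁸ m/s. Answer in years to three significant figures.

Δt = 17.0 years

β = 2.19×10⁸/3.00×10⁸ = 0.7300; γ = 1/√(1 − 0.7300²) = 1.463
The interval measured aboard the spacecraft is the proper time (both events occur at the same place in that frame); the lab-frame interval is Δt = γτ = 1.463 × 11.6 years.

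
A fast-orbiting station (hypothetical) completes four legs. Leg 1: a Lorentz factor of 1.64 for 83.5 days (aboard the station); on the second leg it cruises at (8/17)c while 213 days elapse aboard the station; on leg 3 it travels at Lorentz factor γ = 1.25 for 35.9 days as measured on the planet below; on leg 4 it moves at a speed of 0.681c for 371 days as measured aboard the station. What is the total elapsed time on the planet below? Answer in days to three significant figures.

Δt = 921 days

Leg 1: γ = 1.64; Δt_1 = 1.640 × 83.5 = 136.9 days.
Leg 2: γ = 1/√(1 − (8/17)²) = 17/15 ≈ 1.133; Δt_2 = 1.133 × 213 = 241.4 days.
Leg 3: 35.9 days is already measured on the planet below.
Leg 4: γ = 1/√(1 − 0.681²) = 1/√0.5362 = 1.366; Δt_4 = 1.366 × 371 = 506.6 days.
Total: 136.9 + 241.4 + 35.90 + 506.6 days.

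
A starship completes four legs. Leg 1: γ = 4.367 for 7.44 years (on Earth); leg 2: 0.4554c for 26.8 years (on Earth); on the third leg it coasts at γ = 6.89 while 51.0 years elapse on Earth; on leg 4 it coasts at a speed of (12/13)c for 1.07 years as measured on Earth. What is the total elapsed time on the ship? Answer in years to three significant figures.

τ = 33.4 years

Leg 1: γ = 4.367; τ_1 = 7.44/4.367 = 1.704 years.
Leg 2: γ = 1/√(1 − 0.4554²) = 1/√0.7926 = 1.123; τ_2 = 26.8/1.123 = 23.86 years.
Leg 3: γ = 6.89; τ_3 = 51.0/6.890 = 7.402 years.
Leg 4: γ = 1/√(1 − (12/13)²) = 13/5 = 2.600; τ_4 = 1.07/2.600 = 0.4115 years.
Total: 1.704 + 23.86 + 7.402 + 0.4115 years.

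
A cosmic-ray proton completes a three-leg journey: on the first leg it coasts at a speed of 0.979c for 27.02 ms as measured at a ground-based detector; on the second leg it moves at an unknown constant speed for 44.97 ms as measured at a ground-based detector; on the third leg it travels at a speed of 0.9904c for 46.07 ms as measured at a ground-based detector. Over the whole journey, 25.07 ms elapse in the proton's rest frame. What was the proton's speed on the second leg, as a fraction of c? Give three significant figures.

Leg 1: γ = 1/√(1 − 0.979²) = 1/√0.04156 = 4.905; τ_1 = 27.02/4.905 = 5.508 ms.
Leg 2: speed unknown; τ_2 = 44.97/γ_2.
Leg 3: γ = 1/√(1 − 0.9904²) = 1/√0.01911 = 7.234; τ_3 = 46.07/7.234 = 6.368 ms.
Total proper time: 5.508 + τ_2 + 6.368 = 25.07, so τ_2 = 25.07 − 11.88 = 13.19 ms.
γ_2 = 44.97/13.19 = 3.409; β = √(1 − 1/γ²) = √0.9139.

β = 0.956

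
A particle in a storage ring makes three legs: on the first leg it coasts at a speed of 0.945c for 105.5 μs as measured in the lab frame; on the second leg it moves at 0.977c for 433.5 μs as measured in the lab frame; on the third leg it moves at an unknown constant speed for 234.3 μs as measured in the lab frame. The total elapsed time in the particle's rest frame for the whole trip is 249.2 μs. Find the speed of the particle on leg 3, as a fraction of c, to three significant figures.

Leg 1: γ = 1/√(1 − 0.945²) = 1/√0.1070 = 3.057; τ_1 = 105.5/3.057 = 34.51 μs.
Leg 2: γ = 1/√(1 − 0.977²) = 1/√0.04547 = 4.690; τ_2 = 433.5/4.690 = 92.44 μs.
Leg 3: speed unknown; τ_3 = 234.3/γ_3.
Total proper time: 34.51 + 92.44 + τ_3 = 249.2, so τ_3 = 249.2 − 126.9 = 122.3 μs.
γ_3 = 234.3/122.3 = 1.916; β = √(1 − 1/γ²) = √0.7277.

β = 0.853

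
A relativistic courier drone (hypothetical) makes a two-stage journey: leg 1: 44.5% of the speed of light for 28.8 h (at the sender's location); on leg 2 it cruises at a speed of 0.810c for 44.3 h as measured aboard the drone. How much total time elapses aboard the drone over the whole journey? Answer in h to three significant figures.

Leg 1: β = 0.445; γ = 1/√(1 − 0.445²) = 1/√0.8020 = 1.117; τ_1 = 28.8/1.117 = 25.79 h.
Leg 2: 44.3 h is already measured aboard the drone.
Total: 25.79 + 44.30 h.

τ = 70.1 h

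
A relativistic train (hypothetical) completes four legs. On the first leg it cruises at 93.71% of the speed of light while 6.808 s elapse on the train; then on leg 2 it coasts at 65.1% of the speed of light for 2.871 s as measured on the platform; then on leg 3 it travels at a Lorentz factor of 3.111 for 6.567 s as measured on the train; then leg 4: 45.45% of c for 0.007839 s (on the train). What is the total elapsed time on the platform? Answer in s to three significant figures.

Leg 1: β = 0.9371; γ = 1/√(1 − 0.9371²) = 1/√0.1218 = 2.865; Δt_1 = 2.865 × 6.808 = 19.50 s.
Leg 2: 2.871 s is already measured on the platform.
Leg 3: γ = 3.111; Δt_3 = 3.111 × 6.567 = 20.43 s.
Leg 4: β = 0.4545; γ = 1/√(1 − 0.4545²) = 1/√0.7934 = 1.123; Δt_4 = 1.123 × 0.007839 = 0.008800 s.
Total: 19.50 + 2.871 + 20.43 + 0.008800 s.

Δt = 42.8 s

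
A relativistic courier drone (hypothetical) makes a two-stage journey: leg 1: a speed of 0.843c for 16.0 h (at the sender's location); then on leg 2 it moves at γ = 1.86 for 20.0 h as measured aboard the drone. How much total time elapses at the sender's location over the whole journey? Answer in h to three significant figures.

Δt = 53.2 h

Leg 1: 16.0 h is already measured at the sender's location.
Leg 2: γ = 1.86; Δt_2 = 1.860 × 20.0 = 37.20 h.
Total: 16.00 + 37.20 h.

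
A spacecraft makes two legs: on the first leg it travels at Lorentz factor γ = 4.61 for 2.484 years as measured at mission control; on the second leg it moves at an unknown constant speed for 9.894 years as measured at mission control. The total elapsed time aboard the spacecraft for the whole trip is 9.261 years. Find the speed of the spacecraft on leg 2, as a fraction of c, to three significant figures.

β = 0.472

Leg 1: γ = 4.61; τ_1 = 2.484/4.610 = 0.5388 years.
Leg 2: speed unknown; τ_2 = 9.894/γ_2.
Total proper time: 0.5388 + τ_2 = 9.261, so τ_2 = 9.261 − 0.5388 = 8.722 years.
γ_2 = 9.894/8.722 = 1.134; β = √(1 − 1/γ²) = √0.2228.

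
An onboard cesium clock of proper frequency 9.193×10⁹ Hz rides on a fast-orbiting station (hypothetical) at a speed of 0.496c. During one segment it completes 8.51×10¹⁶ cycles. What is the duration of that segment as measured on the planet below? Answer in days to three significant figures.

Δt = 123 days

γ = 1/√(1 − 0.496²) = 1/√0.7540 = 1.152
Proper time for N cycles: τ = N/f = 8.51×10¹⁶/(9.193×10⁹) = 9.257×10⁶ s = 107.1 days.
Lab-frame duration Δt = γτ = 1.152 × 107.1 = 123.4 days.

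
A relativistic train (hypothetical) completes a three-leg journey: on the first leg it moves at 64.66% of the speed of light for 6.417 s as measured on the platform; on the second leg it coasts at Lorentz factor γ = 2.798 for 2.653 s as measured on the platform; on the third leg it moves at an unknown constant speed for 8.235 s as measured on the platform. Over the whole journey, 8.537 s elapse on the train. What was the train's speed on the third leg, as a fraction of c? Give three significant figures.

Leg 1: β = 0.6466; γ = 1/√(1 − 0.6466²) = 1/√0.5819 = 1.311; τ_1 = 6.417/1.311 = 4.895 s.
Leg 2: γ = 2.798; τ_2 = 2.653/2.798 = 0.9482 s.
Leg 3: speed unknown; τ_3 = 8.235/γ_3.
Total proper time: 4.895 + 0.9482 + τ_3 = 8.537, so τ_3 = 8.537 − 5.843 = 2.694 s.
γ_3 = 8.235/2.694 = 3.057; β = √(1 − 1/γ²) = √0.8930.

β = 0.945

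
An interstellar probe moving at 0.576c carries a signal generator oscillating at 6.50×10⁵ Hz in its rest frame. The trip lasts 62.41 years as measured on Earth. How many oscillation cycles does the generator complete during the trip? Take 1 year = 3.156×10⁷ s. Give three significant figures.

N = 1.05×10¹⁵

γ = 1/√(1 − 0.576²) = 1/√0.6682 = 1.223
The oscillator's own cycle count is N = f × τ where τ is the proper time aboard the probe. τ = Δt/γ = 62.41/1.223 = 51.02 years = 1.610×10⁹ s.
N = 6.50×10⁵ × 1.610×10⁹ = 1.047×10¹⁵.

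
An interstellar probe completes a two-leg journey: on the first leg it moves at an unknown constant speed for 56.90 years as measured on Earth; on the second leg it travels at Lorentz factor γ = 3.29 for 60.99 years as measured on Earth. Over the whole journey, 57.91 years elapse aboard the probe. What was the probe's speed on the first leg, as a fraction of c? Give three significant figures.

β = 0.722

Leg 1: speed unknown; τ_1 = 56.90/γ_1.
Leg 2: γ = 3.29; τ_2 = 60.99/3.290 = 18.54 years.
Total proper time: τ_1 + 18.54 = 57.91, so τ_1 = 57.91 − 18.54 = 39.37 years.
γ_1 = 56.90/39.37 = 1.445; β = √(1 − 1/γ²) = √0.5212.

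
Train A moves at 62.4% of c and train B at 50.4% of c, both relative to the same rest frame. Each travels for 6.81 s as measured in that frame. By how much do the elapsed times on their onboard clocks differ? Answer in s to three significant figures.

|τ_A − τ_B| = 0.560 s

A: β = 0.624; γ = 1/√(1 − 0.624²) = 1/√0.6106 = 1.280; τ_A = 6.81/1.280 = 5.321 s.
B: β = 0.504; γ = 1/√(1 − 0.504²) = 1/√0.7460 = 1.158; τ_B = 6.81/1.158 = 5.882 s.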